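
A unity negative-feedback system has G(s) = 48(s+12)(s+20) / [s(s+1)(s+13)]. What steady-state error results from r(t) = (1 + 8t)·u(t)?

One free integrator in G(s): this is a type 1 system. Taking each input component in turn:
  • 1: tracked with zero error.
  • 8t: e_ss = 8/K_v with K_v=11520/13 → 13/1440.
Total e_ss = 13/1440.

13/1440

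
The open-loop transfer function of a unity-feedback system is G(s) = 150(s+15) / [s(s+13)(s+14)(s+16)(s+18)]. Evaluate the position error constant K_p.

infinity

K_p = lim_{s→0} G(s); with 1 pole at the origin the limit diverges, so K_p = ∞.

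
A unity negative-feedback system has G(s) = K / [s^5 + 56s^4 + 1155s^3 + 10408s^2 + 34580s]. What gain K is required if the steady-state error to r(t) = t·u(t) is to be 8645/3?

12

Lowest-order denominator term is 34580s, so the open loop has 1 pole at the origin → type 1 system.
K_v = lim_{s→0} s·G(s) = K / 34580 = (1/34580)·K.
e_ss = 1/K_v = 8645/3 ⇒ K_v = 3/8645 ⇒ K = (3/8645)/(1/34580) = 12.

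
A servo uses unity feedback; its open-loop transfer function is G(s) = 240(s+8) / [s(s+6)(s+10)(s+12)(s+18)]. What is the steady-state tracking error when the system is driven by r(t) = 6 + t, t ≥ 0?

One free integrator in G(s): this is a type 1 system. Taking each input component in turn:
  • 6: tracked with zero error.
  • t: e_ss = 1/K_v with K_v=4/27 → 6.75.
Total e_ss = 6.75.

6.75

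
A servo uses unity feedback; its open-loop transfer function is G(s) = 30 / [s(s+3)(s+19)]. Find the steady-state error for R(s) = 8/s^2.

15.2

The open loop has one pole at the origin → type 1 system.
K_v = lim_{s→0} s·G(s) = 30 / (3·19) = 10/19.
e_ss = 8/K_v = 8/(10/19) = 15.2.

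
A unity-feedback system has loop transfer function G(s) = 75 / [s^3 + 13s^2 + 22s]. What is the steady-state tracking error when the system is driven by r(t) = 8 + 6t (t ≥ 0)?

Factoring s from the denominator leaves a polynomial with constant term 22, so the system is type 1. Taking each input component in turn:
  • 8: tracked with zero error.
  • 6t: e_ss = 6/K_v with K_v=75/22 → 1.76.
Total e_ss = 1.76.

1.76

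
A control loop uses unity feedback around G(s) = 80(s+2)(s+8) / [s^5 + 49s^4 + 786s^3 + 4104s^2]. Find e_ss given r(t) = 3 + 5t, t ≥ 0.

Lowest-order denominator term is 4104s^2, so the open loop has 2 poles at the origin → type 2 system. Treating each term separately:
  • 3: tracked with zero error.
  • 5t: tracked with zero error.
Total e_ss = 0.

0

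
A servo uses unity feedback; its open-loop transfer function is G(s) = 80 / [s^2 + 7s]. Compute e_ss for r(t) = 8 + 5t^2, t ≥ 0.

infinity

Factoring s from the denominator leaves a polynomial with constant term 7, so the system is type 1. Taking each input component in turn:
  • 8: tracked with zero error.
  • 5t^2: a type-1 system cannot track it, e_ss → ∞.
The unbounded component dominates.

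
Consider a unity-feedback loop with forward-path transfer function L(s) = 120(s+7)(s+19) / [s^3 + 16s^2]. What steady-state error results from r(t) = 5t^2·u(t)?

Lowest-order denominator term is 16s^2, so the open loop has 2 poles at the origin → type 2 system.
K_a = lim_{s→0} s^2·L(s) = 120·7·19 / 16 = 997.5.
r(t) = 5t^2 gives R(s) = 10/s^3.
e_ss = 10/K_a = 10/997.5 = 4/399.

4/399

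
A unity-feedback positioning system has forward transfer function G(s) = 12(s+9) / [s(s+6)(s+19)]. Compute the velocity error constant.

18/19

One free integrator in G(s): this is a type 1 system.
K_v = lim_{s→0} s·G(s) = 12·9 / (6·19) = 18/19.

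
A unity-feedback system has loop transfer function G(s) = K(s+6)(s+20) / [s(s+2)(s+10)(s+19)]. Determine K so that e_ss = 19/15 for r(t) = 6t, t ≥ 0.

System type = 1 (one pole at s=0).
K_v = lim_{s→0} s·G(s) = K·6·20 / (2·10·19) = (6/19)·K.
e_ss = 6/K_v = 19/15 ⇒ K_v = 90/19 ⇒ K = (90/19)/(6/19) = 15.

15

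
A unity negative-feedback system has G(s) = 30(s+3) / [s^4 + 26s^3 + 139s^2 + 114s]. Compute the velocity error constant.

Lowest-order denominator term is 114s, so the open loop has 1 pole at the origin → type 1 system.
K_v = lim_{s→0} s·G(s) = 30·3 / 114 = 15/19.

15/19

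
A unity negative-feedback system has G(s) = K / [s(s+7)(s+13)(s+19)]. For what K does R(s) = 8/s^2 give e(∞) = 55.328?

One free integrator in G(s): this is a type 1 system.
K_v = lim_{s→0} s·G(s) = K / (7·13·19) = (1/1729)·K.
e_ss = 8/K_v = 55.328 ⇒ K_v = 250/1729 ⇒ K = (250/1729)/(1/1729) = 250.

250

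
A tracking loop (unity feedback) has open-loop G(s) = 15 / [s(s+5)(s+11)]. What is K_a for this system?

System type = 1 (one pole at s=0).
K_a = lim_{s→0} s^2·G(s) = 0 (the extra factor of s kills the finite limit).

0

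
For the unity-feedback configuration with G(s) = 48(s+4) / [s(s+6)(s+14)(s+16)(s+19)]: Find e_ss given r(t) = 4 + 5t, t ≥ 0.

665

System type = 1 (one pole at s=0). Treating each term separately:
  • 4: tracked with zero error.
  • 5t: e_ss = 5/K_v with K_v=1/133 → 665.
Total e_ss = 665.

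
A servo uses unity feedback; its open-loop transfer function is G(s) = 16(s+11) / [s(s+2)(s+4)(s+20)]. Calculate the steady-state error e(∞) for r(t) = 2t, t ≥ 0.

One free integrator in G(s): this is a type 1 system.
K_v = lim_{s→0} s·G(s) = 16·11 / (2·4·20) = 1.1.
e_ss = 2/K_v = 2/1.1 = 20/11.

20/11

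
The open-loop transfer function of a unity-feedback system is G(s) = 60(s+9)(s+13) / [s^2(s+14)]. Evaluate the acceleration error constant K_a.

3510/7

The open loop has two poles at the origin → type 2 system.
K_a = lim_{s→0} s^2·G(s) = 60·9·13 / (14) = 3510/7.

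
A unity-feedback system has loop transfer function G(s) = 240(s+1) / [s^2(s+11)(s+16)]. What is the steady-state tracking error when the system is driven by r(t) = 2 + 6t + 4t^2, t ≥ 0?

88/15

Two free integrators in G(s): this is a type 2 system. Taking each input component in turn:
  • 2: tracked with zero error.
  • 6t: tracked with zero error.
  • 4t^2: e_ss = 8/K_a with K_a=15/11 → 88/15.
Total e_ss = 88/15.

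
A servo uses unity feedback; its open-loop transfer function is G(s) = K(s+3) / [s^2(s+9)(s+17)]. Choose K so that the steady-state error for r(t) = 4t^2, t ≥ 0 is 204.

2

System type = 2 (two poles at s=0).
K_a = lim_{s→0} s^2·G(s) = K·3 / (9·17) = (1/51)·K.
e_ss = 8/K_a = 204 ⇒ K_a = 2/51 ⇒ K = (2/51)/(1/51) = 2.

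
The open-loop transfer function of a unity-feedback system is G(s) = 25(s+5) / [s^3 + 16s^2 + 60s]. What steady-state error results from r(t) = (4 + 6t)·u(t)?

Factoring s from the denominator leaves a polynomial with constant term 60, so the system is type 1. Taking each input component in turn:
  • 4: tracked with zero error.
  • 6t: e_ss = 6/K_v with K_v=25/12 → 2.88.
Total e_ss = 2.88.

2.88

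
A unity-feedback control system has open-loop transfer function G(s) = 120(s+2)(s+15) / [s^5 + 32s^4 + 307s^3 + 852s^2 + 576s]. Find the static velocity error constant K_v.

6.25

Lowest-order denominator term is 576s, so the open loop has 1 pole at the origin → type 1 system.
K_v = lim_{s→0} s·G(s) = 120·2·15 / 576 = 6.25.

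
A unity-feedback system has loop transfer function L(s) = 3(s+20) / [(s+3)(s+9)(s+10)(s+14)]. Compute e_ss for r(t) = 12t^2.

infinity

No free integrators in L(s): this is a type 0 system.
K_a = lim_{s→0} s^2·L(s) = 0; the steady-state error to this parabolic input grows without bound.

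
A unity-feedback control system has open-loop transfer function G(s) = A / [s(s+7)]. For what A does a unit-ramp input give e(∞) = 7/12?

12

G(s) has one factor of s in the denominator, so the system is type 1.
K_v = lim_{s→0} s·G(s) = A / (7) = (1/7)·A.
e_ss = 1/K_v = 7/12 ⇒ K_v = 12/7 ⇒ A = (12/7)/(1/7) = 12.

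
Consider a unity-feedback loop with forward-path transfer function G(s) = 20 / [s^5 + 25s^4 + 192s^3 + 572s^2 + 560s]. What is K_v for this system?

Lowest-order denominator term is 560s, so the open loop has 1 pole at the origin → type 1 system.
K_v = lim_{s→0} s·G(s) = 20 / 560 = 1/28.

1/28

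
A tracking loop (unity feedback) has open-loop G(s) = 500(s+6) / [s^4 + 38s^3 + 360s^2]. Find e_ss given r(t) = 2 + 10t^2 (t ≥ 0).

2.4

Lowest-order denominator term is 360s^2, so the open loop has 2 poles at the origin → type 2 system. Taking each input component in turn:
  • 2: tracked with zero error.
  • 10t^2: e_ss = 20/K_a with K_a=25/3 → 2.4.
Total e_ss = 2.4.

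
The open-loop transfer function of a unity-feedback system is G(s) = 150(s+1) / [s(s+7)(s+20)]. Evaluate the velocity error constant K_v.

15/14

The open loop has one pole at the origin → type 1 system.
K_v = lim_{s→0} s·G(s) = 150·1 / (7·20) = 15/14.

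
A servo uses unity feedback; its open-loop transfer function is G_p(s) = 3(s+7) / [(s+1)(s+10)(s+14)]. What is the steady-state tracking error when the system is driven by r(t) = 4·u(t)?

No free integrators in G_p(s): this is a type 0 system.
K_p = lim_{s→0} G_p(s) = 3·7 / (1·10·14) = 0.15.
e_ss = 4/(1 + K_p) = 4/1.15 = 80/23.

80/23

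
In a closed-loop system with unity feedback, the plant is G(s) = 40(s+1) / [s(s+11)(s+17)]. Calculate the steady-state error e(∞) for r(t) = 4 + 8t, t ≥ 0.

37.4

System type = 1 (one pole at s=0). Treating each term separately:
  • 4: tracked with zero error.
  • 8t: e_ss = 8/K_v with K_v=40/187 → 37.4.
Total e_ss = 37.4.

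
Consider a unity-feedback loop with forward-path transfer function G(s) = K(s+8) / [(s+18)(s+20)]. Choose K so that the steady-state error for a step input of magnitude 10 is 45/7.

25

The open loop has no poles at the origin → type 0 system.
K_p = lim_{s→0} G(s) = K·8 / (18·20) = (1/45)·K.
e_ss = 10/(1 + K_p) = 45/7 ⇒ 1 + (1/45)·K = 14/9 ⇒ K = 25.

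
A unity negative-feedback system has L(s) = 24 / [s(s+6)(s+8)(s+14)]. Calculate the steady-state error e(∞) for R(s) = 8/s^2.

224

The open loop has one pole at the origin → type 1 system.
K_v = lim_{s→0} s·L(s) = 24 / (6·8·14) = 1/28.
e_ss = 8/K_v = 8/(1/28) = 224.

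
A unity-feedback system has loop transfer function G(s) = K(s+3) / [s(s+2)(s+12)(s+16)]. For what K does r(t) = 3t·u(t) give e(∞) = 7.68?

One free integrator in G(s): this is a type 1 system.
K_v = lim_{s→0} s·G(s) = K·3 / (2·12·16) = (1/128)·K.
e_ss = 3/K_v = 7.68 ⇒ K_v = 25/64 ⇒ K = (25/64)/(1/128) = 50.

50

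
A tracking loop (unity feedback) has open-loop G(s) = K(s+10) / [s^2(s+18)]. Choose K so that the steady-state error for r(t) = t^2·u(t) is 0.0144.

G(s) has two factors of s in the denominator, so the system is type 2.
K_a = lim_{s→0} s^2·G(s) = K·10 / (18) = (5/9)·K.
e_ss = 2/K_a = 0.0144 ⇒ K_a = 1250/9 ⇒ K = (1250/9)/(5/9) = 250.

250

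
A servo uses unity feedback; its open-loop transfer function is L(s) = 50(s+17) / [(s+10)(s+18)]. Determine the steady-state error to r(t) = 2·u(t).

36/103

The open loop has no poles at the origin → type 0 system.
K_p = lim_{s→0} L(s) = 50·17 / (10·18) = 85/18.
e_ss = 2/(1 + K_p) = 2/(103/18) = 36/103.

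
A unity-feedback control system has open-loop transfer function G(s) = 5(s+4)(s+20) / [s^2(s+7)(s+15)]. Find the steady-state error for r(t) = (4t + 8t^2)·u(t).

System type = 2 (two poles at s=0). By superposition:
  • 4t: tracked with zero error.
  • 8t^2: e_ss = 16/K_a with K_a=80/21 → 4.2.
Total e_ss = 4.2.

4.2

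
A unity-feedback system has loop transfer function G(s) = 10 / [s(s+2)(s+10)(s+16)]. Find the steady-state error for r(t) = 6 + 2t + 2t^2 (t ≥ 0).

infinity

G(s) has one factor of s in the denominator, so the system is type 1. Taking each input component in turn:
  • 6: tracked with zero error.
  • 2t: e_ss = 2/K_v with K_v=1/32 → 64.
  • 2t^2: a type-1 system cannot track it, e_ss → ∞.
The unbounded component dominates.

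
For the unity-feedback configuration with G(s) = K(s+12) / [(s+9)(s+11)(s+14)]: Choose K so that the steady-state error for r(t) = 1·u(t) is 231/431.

System type = 0 (no poles at s=0).
K_p = lim_{s→0} G(s) = K·12 / (9·11·14) = (2/231)·K.
e_ss = 1/(1 + K_p) = 231/431 ⇒ 1 + (2/231)·K = 431/231 ⇒ K = 100.

100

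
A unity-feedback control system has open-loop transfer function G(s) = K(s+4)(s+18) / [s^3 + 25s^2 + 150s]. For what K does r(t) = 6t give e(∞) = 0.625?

20

Lowest-order denominator term is 150s, so the open loop has 1 pole at the origin → type 1 system.
K_v = lim_{s→0} s·G(s) = K·4·18 / 150 = 0.48·K.
e_ss = 6/K_v = 0.625 ⇒ K_v = 9.6 ⇒ K = 9.6/0.48 = 20.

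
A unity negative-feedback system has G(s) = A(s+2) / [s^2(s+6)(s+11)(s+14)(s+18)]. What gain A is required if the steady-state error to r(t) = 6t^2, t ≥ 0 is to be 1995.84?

50

The open loop has two poles at the origin → type 2 system.
K_a = lim_{s→0} s^2·G(s) = A·2 / (6·11·14·18) = (1/8316)·A.
e_ss = 12/K_a = 1995.84 ⇒ K_a = 25/4158 ⇒ A = (25/4158)/(1/8316) = 50.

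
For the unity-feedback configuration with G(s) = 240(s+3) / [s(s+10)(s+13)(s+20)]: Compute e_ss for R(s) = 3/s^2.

65/6

System type = 1 (one pole at s=0).
K_v = lim_{s→0} s·G(s) = 240·3 / (10·13·20) = 18/65.
e_ss = 3/K_v = 3/(18/65) = 65/6.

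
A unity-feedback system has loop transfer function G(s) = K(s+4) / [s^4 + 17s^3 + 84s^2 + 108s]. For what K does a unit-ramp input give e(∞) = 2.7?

10

Lowest-order denominator term is 108s, so the open loop has 1 pole at the origin → type 1 system.
K_v = lim_{s→0} s·G(s) = K·4 / 108 = (1/27)·K.
e_ss = 1/K_v = 2.7 ⇒ K_v = 10/27 ⇒ K = (10/27)/(1/27) = 10.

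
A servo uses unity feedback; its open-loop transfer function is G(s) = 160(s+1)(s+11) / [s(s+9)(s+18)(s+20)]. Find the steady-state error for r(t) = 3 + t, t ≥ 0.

G(s) has one factor of s in the denominator, so the system is type 1. By superposition:
  • 3: tracked with zero error.
  • t: e_ss = 1/K_v with K_v=44/81 → 81/44.
Total e_ss = 81/44.

81/44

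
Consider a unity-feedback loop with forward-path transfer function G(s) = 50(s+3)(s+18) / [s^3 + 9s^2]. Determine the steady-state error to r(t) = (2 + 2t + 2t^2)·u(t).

The denominator has no term below 9s^2 — 2 poles at s=0, type 2. By superposition:
  • 2: tracked with zero error.
  • 2t: tracked with zero error.
  • 2t^2: e_ss = 4/K_a with K_a=300 → 1/75.
Total e_ss = 1/75.

1/75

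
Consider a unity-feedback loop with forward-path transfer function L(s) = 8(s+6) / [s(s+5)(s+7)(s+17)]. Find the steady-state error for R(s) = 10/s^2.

The open loop has one pole at the origin → type 1 system.
K_v = lim_{s→0} s·L(s) = 8·6 / (5·7·17) = 48/595.
e_ss = 10/K_v = 10/(48/595) = 2975/24.

2975/24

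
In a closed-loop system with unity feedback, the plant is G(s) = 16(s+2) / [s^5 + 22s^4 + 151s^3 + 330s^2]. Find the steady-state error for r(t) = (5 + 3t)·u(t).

Factoring s^2 from the denominator leaves a polynomial with constant term 330, so the system is type 2. Treating each term separately:
  • 5: tracked with zero error.
  • 3t: tracked with zero error.
Total e_ss = 0.

0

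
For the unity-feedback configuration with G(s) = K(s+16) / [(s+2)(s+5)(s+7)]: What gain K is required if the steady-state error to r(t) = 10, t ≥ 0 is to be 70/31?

15

No free integrators in G(s): this is a type 0 system.
K_p = lim_{s→0} G(s) = K·16 / (2·5·7) = (8/35)·K.
e_ss = 10/(1 + K_p) = 70/31 ⇒ 1 + (8/35)·K = 31/7 ⇒ K = 15.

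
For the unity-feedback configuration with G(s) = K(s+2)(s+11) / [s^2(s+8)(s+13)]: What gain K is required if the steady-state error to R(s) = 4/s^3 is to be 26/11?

8

The open loop has two poles at the origin → type 2 system.
K_a = lim_{s→0} s^2·G(s) = K·2·11 / (8·13) = (11/52)·K.
e_ss = 4/K_a = 26/11 ⇒ K_a = 22/13 ⇒ K = (22/13)/(11/52) = 8.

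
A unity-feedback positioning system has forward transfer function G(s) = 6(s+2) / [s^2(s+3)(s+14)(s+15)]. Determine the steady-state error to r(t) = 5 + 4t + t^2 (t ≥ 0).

Two free integrators in G(s): this is a type 2 system. Taking each input component in turn:
  • 5: tracked with zero error.
  • 4t: tracked with zero error.
  • t^2: e_ss = 2/K_a with K_a=2/105 → 105.
Total e_ss = 105.

105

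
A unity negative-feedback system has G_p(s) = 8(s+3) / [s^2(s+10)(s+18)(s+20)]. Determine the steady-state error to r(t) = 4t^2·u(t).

1200

The open loop has two poles at the origin → type 2 system.
K_a = lim_{s→0} s^2·G_p(s) = 8·3 / (10·18·20) = 1/150.
r(t) = 4t^2 gives R(s) = 8/s^3.
e_ss = 8/K_a = 8/(1/150) = 1200.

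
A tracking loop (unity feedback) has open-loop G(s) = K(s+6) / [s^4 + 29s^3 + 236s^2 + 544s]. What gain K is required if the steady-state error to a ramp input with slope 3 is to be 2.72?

100

Factoring s from the denominator leaves a polynomial with constant term 544, so the system is type 1.
K_v = lim_{s→0} s·G(s) = K·6 / 544 = (3/272)·K.
e_ss = 3/K_v = 2.72 ⇒ K_v = 75/68 ⇒ K = (75/68)/(3/272) = 100.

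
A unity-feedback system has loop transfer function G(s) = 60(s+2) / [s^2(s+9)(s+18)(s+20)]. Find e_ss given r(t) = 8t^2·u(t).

G(s) has two factors of s in the denominator, so the system is type 2.
K_a = lim_{s→0} s^2·G(s) = 60·2 / (9·18·20) = 1/27.
r(t) = 8t^2 gives R(s) = 16/s^3.
e_ss = 16/K_a = 16/(1/27) = 432.

432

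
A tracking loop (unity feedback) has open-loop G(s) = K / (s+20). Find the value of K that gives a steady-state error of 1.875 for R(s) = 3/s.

12

No free integrators in G(s): this is a type 0 system.
K_p = lim_{s→0} G(s) = K / (20) = 0.05·K.
e_ss = 3/(1 + K_p) = 1.875 ⇒ 1 + 0.05·K = 1.6 ⇒ K = 12.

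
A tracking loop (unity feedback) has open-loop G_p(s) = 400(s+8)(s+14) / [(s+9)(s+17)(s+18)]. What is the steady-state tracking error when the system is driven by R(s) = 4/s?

5508/23777

No free integrators in G_p(s): this is a type 0 system.
K_p = lim_{s→0} G_p(s) = 400·8·14 / (9·17·18) = 22400/1377.
e_ss = 4/(1 + K_p) = 4/(23777/1377) = 5508/23777.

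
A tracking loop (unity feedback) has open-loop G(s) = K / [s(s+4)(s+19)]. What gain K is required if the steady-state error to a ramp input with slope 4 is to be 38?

The open loop has one pole at the origin → type 1 system.
K_v = lim_{s→0} s·G(s) = K / (4·19) = (1/76)·K.
e_ss = 4/K_v = 38 ⇒ K_v = 2/19 ⇒ K = (2/19)/(1/76) = 8.

8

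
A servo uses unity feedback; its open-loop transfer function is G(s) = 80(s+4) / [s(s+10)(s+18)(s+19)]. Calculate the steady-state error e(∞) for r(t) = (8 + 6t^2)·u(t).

G(s) has one factor of s in the denominator, so the system is type 1. By superposition:
  • 8: tracked with zero error.
  • 6t^2: a type-1 system cannot track it, e_ss → ∞.
The unbounded component dominates.

infinity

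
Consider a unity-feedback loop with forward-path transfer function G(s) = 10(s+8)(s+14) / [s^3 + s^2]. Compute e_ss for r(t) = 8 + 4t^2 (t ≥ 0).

1/140

The denominator has no term below s^2 — 2 poles at s=0, type 2. By superposition:
  • 8: tracked with zero error.
  • 4t^2: e_ss = 8/K_a with K_a=1120 → 1/140.
Total e_ss = 1/140.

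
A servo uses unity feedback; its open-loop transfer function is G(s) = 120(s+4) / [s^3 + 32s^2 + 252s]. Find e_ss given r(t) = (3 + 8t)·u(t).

Factoring s from the denominator leaves a polynomial with constant term 252, so the system is type 1. Treating each term separately:
  • 3: tracked with zero error.
  • 8t: e_ss = 8/K_v with K_v=40/21 → 4.2.
Total e_ss = 4.2.

4.2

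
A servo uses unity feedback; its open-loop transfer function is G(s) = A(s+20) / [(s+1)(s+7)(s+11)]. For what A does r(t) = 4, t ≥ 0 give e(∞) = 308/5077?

250

No free integrators in G(s): this is a type 0 system.
K_p = lim_{s→0} G(s) = A·20 / (1·7·11) = (20/77)·A.
e_ss = 4/(1 + K_p) = 308/5077 ⇒ 1 + (20/77)·A = 5077/77 ⇒ A = 250.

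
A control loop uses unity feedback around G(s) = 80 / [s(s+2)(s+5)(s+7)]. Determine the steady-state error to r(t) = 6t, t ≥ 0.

5.25

System type = 1 (one pole at s=0).
K_v = lim_{s→0} s·G(s) = 80 / (2·5·7) = 8/7.
e_ss = 6/K_v = 6/(8/7) = 5.25.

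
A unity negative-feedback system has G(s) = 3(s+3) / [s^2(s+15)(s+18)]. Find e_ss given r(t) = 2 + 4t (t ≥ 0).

0

Two free integrators in G(s): this is a type 2 system. Taking each input component in turn:
  • 2: tracked with zero error.
  • 4t: tracked with zero error.
Total e_ss = 0.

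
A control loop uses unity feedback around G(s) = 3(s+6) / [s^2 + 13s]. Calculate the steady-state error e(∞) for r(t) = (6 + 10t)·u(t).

65/9

The denominator has no term below 13s — 1 pole at s=0, type 1. By superposition:
  • 6: tracked with zero error.
  • 10t: e_ss = 10/K_v with K_v=18/13 → 65/9.
Total e_ss = 65/9.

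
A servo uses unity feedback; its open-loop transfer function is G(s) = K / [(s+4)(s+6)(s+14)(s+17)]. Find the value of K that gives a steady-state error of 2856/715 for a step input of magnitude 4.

G(s) has no factors of s in the denominator, so the system is type 0.
K_p = lim_{s→0} G(s) = K / (4·6·14·17) = (1/5712)·K.
e_ss = 4/(1 + K_p) = 2856/715 ⇒ 1 + (1/5712)·K = 715/714 ⇒ K = 8.

8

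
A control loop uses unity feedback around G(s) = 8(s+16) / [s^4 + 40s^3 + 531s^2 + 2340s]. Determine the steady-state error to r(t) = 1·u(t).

0

Lowest-order denominator term is 2340s, so the open loop has 1 pole at the origin → type 1 system.
K_p = ∞ for a type-1 system; e_ss to a step is zero.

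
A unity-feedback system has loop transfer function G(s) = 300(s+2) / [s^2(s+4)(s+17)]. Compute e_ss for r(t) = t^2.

The open loop has two poles at the origin → type 2 system.
K_a = lim_{s→0} s^2·G(s) = 300·2 / (4·17) = 150/17.
r(t) = t^2 gives R(s) = 2/s^3.
e_ss = 2/K_a = 2/(150/17) = 17/75.

17/75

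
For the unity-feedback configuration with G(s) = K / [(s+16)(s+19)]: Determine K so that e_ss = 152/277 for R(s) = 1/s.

250

The open loop has no poles at the origin → type 0 system.
K_p = lim_{s→0} G(s) = K / (16·19) = (1/304)·K.
e_ss = 1/(1 + K_p) = 152/277 ⇒ 1 + (1/304)·K = 277/152 ⇒ K = 250.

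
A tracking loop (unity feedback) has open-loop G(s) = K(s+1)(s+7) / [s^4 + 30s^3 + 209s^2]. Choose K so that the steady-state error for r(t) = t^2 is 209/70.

20

Factoring s^2 from the denominator leaves a polynomial with constant term 209, so the system is type 2.
K_a = lim_{s→0} s^2·G(s) = K·1·7 / 209 = (7/209)·K.
e_ss = 2/K_a = 209/70 ⇒ K_a = 140/209 ⇒ K = (140/209)/(7/209) = 20.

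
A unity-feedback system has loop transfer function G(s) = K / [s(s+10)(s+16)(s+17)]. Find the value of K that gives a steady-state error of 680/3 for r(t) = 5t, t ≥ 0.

60

System type = 1 (one pole at s=0).
K_v = lim_{s→0} s·G(s) = K / (10·16·17) = (1/2720)·K.
e_ss = 5/K_v = 680/3 ⇒ K_v = 3/136 ⇒ K = (3/136)/(1/2720) = 60.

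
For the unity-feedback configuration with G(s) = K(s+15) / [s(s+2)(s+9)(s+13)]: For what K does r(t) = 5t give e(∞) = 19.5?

G(s) has one factor of s in the denominator, so the system is type 1.
K_v = lim_{s→0} s·G(s) = K·15 / (2·9·13) = (5/78)·K.
e_ss = 5/K_v = 19.5 ⇒ K_v = 10/39 ⇒ K = (10/39)/(5/78) = 4.

4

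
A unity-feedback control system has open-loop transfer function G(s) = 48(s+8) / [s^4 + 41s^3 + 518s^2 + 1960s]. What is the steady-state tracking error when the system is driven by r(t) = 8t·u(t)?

Factoring s from the denominator leaves a polynomial with constant term 1960, so the system is type 1.
K_v = lim_{s→0} s·G(s) = 48·8 / 1960 = 48/245.
e_ss = 8/K_v = 8/(48/245) = 245/6.

245/6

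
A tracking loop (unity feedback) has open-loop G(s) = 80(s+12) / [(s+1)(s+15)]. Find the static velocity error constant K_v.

0

G(s) has no factors of s in the denominator, so the system is type 0.
K_v = lim_{s→0} s·G(s) = 0 (the extra factor of s kills the finite limit).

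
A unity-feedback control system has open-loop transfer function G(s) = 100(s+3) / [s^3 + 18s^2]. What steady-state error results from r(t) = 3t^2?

0.36

Factoring s^2 from the denominator leaves a polynomial with constant term 18, so the system is type 2.
K_a = lim_{s→0} s^2·G(s) = 100·3 / 18 = 50/3.
r(t) = 3t^2 gives R(s) = 6/s^3.
e_ss = 6/K_a = 6/(50/3) = 0.36.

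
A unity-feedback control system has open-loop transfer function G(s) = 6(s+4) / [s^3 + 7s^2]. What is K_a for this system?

24/7

Factoring s^2 from the denominator leaves a polynomial with constant term 7, so the system is type 2.
K_a = lim_{s→0} s^2·G(s) = 6·4 / 7 = 24/7.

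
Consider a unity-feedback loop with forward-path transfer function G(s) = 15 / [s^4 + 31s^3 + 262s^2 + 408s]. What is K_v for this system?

Lowest-order denominator term is 408s, so the open loop has 1 pole at the origin → type 1 system.
K_v = lim_{s→0} s·G(s) = 15 / 408 = 5/136.

5/136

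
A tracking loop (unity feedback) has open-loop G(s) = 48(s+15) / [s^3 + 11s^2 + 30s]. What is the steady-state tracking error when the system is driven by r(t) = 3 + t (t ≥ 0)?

Lowest-order denominator term is 30s, so the open loop has 1 pole at the origin → type 1 system. Taking each input component in turn:
  • 3: tracked with zero error.
  • t: e_ss = 1/K_v with K_v=24 → 1/24.
Total e_ss = 1/24.

1/24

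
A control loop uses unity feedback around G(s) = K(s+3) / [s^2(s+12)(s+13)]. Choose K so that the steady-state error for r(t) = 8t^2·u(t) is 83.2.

G(s) has two factors of s in the denominator, so the system is type 2.
K_a = lim_{s→0} s^2·G(s) = K·3 / (12·13) = (1/52)·K.
e_ss = 16/K_a = 83.2 ⇒ K_a = 5/26 ⇒ K = (5/26)/(1/52) = 10.

10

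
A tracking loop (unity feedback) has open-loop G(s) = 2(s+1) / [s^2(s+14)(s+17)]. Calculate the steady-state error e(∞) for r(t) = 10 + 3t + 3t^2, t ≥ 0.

714

Two free integrators in G(s): this is a type 2 system. By superposition:
  • 10: tracked with zero error.
  • 3t: tracked with zero error.
  • 3t^2: e_ss = 6/K_a with K_a=1/119 → 714.
Total e_ss = 714.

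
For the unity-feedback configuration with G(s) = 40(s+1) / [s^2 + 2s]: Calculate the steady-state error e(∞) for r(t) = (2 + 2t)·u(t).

0.1

The denominator has no term below 2s — 1 pole at s=0, type 1. By superposition:
  • 2: tracked with zero error.
  • 2t: e_ss = 2/K_v with K_v=20 → 0.1.
Total e_ss = 0.1.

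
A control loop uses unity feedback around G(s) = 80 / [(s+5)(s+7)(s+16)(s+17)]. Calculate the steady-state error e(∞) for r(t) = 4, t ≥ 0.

119/30

System type = 0 (no poles at s=0).
K_p = lim_{s→0} G(s) = 80 / (5·7·16·17) = 1/119.
e_ss = 4/(1 + K_p) = 4/(120/119) = 119/30.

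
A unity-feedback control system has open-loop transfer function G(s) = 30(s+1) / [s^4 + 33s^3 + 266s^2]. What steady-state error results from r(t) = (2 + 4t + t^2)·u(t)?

Lowest-order denominator term is 266s^2, so the open loop has 2 poles at the origin → type 2 system. Taking each input component in turn:
  • 2: tracked with zero error.
  • 4t: tracked with zero error.
  • t^2: e_ss = 2/K_a with K_a=15/133 → 266/15.
Total e_ss = 266/15.

266/15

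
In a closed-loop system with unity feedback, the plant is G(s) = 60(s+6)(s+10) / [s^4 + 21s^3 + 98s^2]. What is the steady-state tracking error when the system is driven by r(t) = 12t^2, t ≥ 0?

49/75

The denominator has no term below 98s^2 — 2 poles at s=0, type 2.
K_a = lim_{s→0} s^2·G(s) = 60·6·10 / 98 = 1800/49.
r(t) = 12t^2 gives R(s) = 24/s^3.
e_ss = 24/K_a = 24/(1800/49) = 49/75.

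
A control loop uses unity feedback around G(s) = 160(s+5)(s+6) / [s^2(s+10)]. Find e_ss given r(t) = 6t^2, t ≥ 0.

0.025

The open loop has two poles at the origin → type 2 system.
K_a = lim_{s→0} s^2·G(s) = 160·5·6 / (10) = 480.
r(t) = 6t^2 gives R(s) = 12/s^3.
e_ss = 12/K_a = 12/480 = 0.025.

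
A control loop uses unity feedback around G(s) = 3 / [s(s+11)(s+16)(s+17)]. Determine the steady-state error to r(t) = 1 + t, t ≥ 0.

2992/3

G(s) has one factor of s in the denominator, so the system is type 1. Treating each term separately:
  • 1: tracked with zero error.
  • t: e_ss = 1/K_v with K_v=3/2992 → 2992/3.
Total e_ss = 2992/3.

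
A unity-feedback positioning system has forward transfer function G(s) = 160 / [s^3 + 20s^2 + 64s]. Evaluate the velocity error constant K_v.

2.5

Factoring s from the denominator leaves a polynomial with constant term 64, so the system is type 1.
K_v = lim_{s→0} s·G(s) = 160 / 64 = 2.5.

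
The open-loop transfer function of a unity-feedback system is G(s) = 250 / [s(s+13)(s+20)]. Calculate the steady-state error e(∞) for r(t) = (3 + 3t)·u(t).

3.12

The open loop has one pole at the origin → type 1 system. Taking each input component in turn:
  • 3: tracked with zero error.
  • 3t: e_ss = 3/K_v with K_v=25/26 → 3.12.
Total e_ss = 3.12.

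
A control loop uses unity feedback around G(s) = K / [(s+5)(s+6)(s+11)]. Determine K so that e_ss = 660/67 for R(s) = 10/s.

G(s) has no factors of s in the denominator, so the system is type 0.
K_p = lim_{s→0} G(s) = K / (5·6·11) = (1/330)·K.
e_ss = 10/(1 + K_p) = 660/67 ⇒ 1 + (1/330)·K = 67/66 ⇒ K = 5.

5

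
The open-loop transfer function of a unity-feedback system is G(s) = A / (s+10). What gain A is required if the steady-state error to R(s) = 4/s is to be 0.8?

No free integrators in G(s): this is a type 0 system.
K_p = lim_{s→0} G(s) = A / (10) = 0.1·A.
e_ss = 4/(1 + K_p) = 0.8 ⇒ 1 + 0.1·A = 5 ⇒ A = 40.

40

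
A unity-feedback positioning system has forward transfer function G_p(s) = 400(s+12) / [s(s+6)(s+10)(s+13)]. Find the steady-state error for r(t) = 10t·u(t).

System type = 1 (one pole at s=0).
K_v = lim_{s→0} s·G_p(s) = 400·12 / (6·10·13) = 80/13.
e_ss = 10/K_v = 10/(80/13) = 1.625.

1.625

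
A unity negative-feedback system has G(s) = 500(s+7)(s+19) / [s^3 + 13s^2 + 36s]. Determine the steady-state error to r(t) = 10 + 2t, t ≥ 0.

18/16625

Factoring s from the denominator leaves a polynomial with constant term 36, so the system is type 1. Treating each term separately:
  • 10: tracked with zero error.
  • 2t: e_ss = 2/K_v with K_v=16625/9 → 18/16625.
Total e_ss = 18/16625.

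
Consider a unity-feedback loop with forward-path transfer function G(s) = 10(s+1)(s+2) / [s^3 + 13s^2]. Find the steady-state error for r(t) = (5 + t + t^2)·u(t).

1.3

Factoring s^2 from the denominator leaves a polynomial with constant term 13, so the system is type 2. Taking each input component in turn:
  • 5: tracked with zero error.
  • t: tracked with zero error.
  • t^2: e_ss = 2/K_a with K_a=20/13 → 1.3.
Total e_ss = 1.3.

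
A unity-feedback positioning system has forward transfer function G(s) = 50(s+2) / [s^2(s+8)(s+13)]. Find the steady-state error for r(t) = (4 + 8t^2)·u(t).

16.64

System type = 2 (two poles at s=0). Treating each term separately:
  • 4: tracked with zero error.
  • 8t^2: e_ss = 16/K_a with K_a=25/26 → 16.64.
Total e_ss = 16.64.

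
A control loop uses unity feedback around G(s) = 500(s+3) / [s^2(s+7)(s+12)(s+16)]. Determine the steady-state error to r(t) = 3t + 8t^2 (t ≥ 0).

14.336

Two free integrators in G(s): this is a type 2 system. Taking each input component in turn:
  • 3t: tracked with zero error.
  • 8t^2: e_ss = 16/K_a with K_a=125/112 → 14.336.
Total e_ss = 14.336.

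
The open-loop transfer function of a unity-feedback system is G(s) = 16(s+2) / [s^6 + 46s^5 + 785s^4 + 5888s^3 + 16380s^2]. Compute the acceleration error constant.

8/4095

The denominator has no term below 16380s^2 — 2 poles at s=0, type 2.
K_a = lim_{s→0} s^2·G(s) = 16·2 / 16380 = 8/4095.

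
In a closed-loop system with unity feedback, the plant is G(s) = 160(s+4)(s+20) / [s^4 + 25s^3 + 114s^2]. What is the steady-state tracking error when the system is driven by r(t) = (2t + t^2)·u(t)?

Lowest-order denominator term is 114s^2, so the open loop has 2 poles at the origin → type 2 system. Taking each input component in turn:
  • 2t: tracked with zero error.
  • t^2: e_ss = 2/K_a with K_a=6400/57 → 57/3200.
Total e_ss = 57/3200.

57/3200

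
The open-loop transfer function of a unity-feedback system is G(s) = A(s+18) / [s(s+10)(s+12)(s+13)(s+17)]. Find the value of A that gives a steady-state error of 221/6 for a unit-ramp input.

The open loop has one pole at the origin → type 1 system.
K_v = lim_{s→0} s·G(s) = A·18 / (10·12·13·17) = (3/4420)·A.
e_ss = 1/K_v = 221/6 ⇒ K_v = 6/221 ⇒ A = (6/221)/(3/4420) = 40.

40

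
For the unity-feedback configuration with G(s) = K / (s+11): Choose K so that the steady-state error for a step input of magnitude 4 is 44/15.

4

System type = 0 (no poles at s=0).
K_p = lim_{s→0} G(s) = K / (11) = (1/11)·K.
e_ss = 4/(1 + K_p) = 44/15 ⇒ 1 + (1/11)·K = 15/11 ⇒ K = 4.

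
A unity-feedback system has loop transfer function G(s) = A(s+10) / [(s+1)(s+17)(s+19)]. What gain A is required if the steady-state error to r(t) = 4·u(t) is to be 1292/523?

20

No free integrators in G(s): this is a type 0 system.
K_p = lim_{s→0} G(s) = A·10 / (1·17·19) = (10/323)·A.
e_ss = 4/(1 + K_p) = 1292/523 ⇒ 1 + (10/323)·A = 523/323 ⇒ A = 20.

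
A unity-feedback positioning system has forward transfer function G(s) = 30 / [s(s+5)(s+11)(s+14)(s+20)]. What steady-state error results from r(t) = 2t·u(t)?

One free integrator in G(s): this is a type 1 system.
K_v = lim_{s→0} s·G(s) = 30 / (5·11·14·20) = 3/1540.
e_ss = 2/K_v = 2/(3/1540) = 3080/3.

3080/3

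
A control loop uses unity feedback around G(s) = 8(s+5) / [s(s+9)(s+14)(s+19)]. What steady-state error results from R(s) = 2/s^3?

G(s) has one factor of s in the denominator, so the system is type 1.
For a type-1 system K_a = 0, so e_ss to a parabolic input is unbounded.

infinity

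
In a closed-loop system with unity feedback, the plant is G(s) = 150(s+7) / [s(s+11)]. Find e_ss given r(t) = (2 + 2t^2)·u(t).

infinity

One free integrator in G(s): this is a type 1 system. Treating each term separately:
  • 2: tracked with zero error.
  • 2t^2: a type-1 system cannot track it, e_ss → ∞.
The unbounded component dominates.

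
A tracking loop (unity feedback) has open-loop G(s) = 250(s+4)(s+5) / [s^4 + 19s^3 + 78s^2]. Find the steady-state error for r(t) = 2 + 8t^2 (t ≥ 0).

0.2496

Lowest-order denominator term is 78s^2, so the open loop has 2 poles at the origin → type 2 system. Treating each term separately:
  • 2: tracked with zero error.
  • 8t^2: e_ss = 16/K_a with K_a=2500/39 → 0.2496.
Total e_ss = 0.2496.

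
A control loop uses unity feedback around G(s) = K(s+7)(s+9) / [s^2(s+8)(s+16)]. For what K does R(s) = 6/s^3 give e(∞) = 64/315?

60

G(s) has two factors of s in the denominator, so the system is type 2.
K_a = lim_{s→0} s^2·G(s) = K·7·9 / (8·16) = (63/128)·K.
e_ss = 6/K_a = 64/315 ⇒ K_a = 945/32 ⇒ K = (945/32)/(63/128) = 60.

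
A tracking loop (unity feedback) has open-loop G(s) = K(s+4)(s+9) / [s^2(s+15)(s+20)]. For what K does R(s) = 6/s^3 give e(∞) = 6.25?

Two free integrators in G(s): this is a type 2 system.
K_a = lim_{s→0} s^2·G(s) = K·4·9 / (15·20) = 0.12·K.
e_ss = 6/K_a = 6.25 ⇒ K_a = 0.96 ⇒ K = 0.96/0.12 = 8.

8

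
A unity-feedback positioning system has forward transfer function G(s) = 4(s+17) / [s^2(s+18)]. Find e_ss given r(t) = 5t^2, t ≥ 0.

Two free integrators in G(s): this is a type 2 system.
K_a = lim_{s→0} s^2·G(s) = 4·17 / (18) = 34/9.
r(t) = 5t^2 gives R(s) = 10/s^3.
e_ss = 10/K_a = 10/(34/9) = 45/17.

45/17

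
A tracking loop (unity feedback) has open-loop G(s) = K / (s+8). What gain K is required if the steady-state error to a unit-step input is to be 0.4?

12

G(s) has no factors of s in the denominator, so the system is type 0.
K_p = lim_{s→0} G(s) = K / (8) = 0.125·K.
e_ss = 1/(1 + K_p) = 0.4 ⇒ 1 + 0.125·K = 2.5 ⇒ K = 12.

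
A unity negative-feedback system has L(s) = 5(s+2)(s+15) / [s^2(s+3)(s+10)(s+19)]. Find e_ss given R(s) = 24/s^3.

The open loop has two poles at the origin → type 2 system.
K_a = lim_{s→0} s^2·L(s) = 5·2·15 / (3·10·19) = 5/19.
r(t) = 12t^2 gives R(s) = 24/s^3.
e_ss = 24/K_a = 24/(5/19) = 91.2.

91.2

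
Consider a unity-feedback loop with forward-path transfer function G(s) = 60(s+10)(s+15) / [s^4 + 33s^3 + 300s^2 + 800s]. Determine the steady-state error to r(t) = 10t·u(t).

The denominator has no term below 800s — 1 pole at s=0, type 1.
K_v = lim_{s→0} s·G(s) = 60·10·15 / 800 = 11.25.
e_ss = 10/K_v = 10/11.25 = 8/9.

8/9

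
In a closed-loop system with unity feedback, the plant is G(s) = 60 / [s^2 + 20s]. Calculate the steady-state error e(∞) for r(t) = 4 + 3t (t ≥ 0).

1

Factoring s from the denominator leaves a polynomial with constant term 20, so the system is type 1. Treating each term separately:
  • 4: tracked with zero error.
  • 3t: e_ss = 3/K_v with K_v=3 → 1.
Total e_ss = 1.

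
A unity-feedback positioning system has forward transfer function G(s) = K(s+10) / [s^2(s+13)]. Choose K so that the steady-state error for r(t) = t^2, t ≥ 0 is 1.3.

Two free integrators in G(s): this is a type 2 system.
K_a = lim_{s→0} s^2·G(s) = K·10 / (13) = (10/13)·K.
e_ss = 2/K_a = 1.3 ⇒ K_a = 20/13 ⇒ K = (20/13)/(10/13) = 2.

2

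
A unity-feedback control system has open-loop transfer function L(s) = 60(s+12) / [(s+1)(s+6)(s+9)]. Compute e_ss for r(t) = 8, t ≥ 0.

System type = 0 (no poles at s=0).
K_p = lim_{s→0} L(s) = 60·12 / (1·6·9) = 40/3.
e_ss = 8/(1 + K_p) = 8/(43/3) = 24/43.

24/43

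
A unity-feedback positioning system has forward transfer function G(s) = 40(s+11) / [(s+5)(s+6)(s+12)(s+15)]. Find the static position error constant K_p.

No free integrators in G(s): this is a type 0 system.
K_p = lim_{s→0} G(s) = 40·11 / (5·6·12·15) = 11/135.

11/135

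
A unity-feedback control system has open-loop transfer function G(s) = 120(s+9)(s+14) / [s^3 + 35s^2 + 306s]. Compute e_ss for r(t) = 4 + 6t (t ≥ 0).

17/140

Factoring s from the denominator leaves a polynomial with constant term 306, so the system is type 1. By superposition:
  • 4: tracked with zero error.
  • 6t: e_ss = 6/K_v with K_v=840/17 → 17/140.
Total e_ss = 17/140.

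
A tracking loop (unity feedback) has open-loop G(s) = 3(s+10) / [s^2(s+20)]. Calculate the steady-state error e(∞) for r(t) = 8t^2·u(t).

32/3

The open loop has two poles at the origin → type 2 system.
K_a = lim_{s→0} s^2·G(s) = 3·10 / (20) = 1.5.
r(t) = 8t^2 gives R(s) = 16/s^3.
e_ss = 16/K_a = 16/1.5 = 32/3.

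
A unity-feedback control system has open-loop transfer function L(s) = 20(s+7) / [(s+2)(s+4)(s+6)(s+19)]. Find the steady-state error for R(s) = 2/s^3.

infinity

No free integrators in L(s): this is a type 0 system.
K_a = lim_{s→0} s^2·L(s) = 0; the steady-state error to this parabolic input grows without bound.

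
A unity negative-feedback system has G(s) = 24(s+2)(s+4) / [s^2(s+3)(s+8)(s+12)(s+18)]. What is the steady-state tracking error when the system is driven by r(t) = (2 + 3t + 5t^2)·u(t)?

270

System type = 2 (two poles at s=0). Treating each term separately:
  • 2: tracked with zero error.
  • 3t: tracked with zero error.
  • 5t^2: e_ss = 10/K_a with K_a=1/27 → 270.
Total e_ss = 270.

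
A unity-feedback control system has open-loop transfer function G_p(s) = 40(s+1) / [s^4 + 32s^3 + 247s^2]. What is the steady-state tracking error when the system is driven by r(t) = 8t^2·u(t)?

The denominator has no term below 247s^2 — 2 poles at s=0, type 2.
K_a = lim_{s→0} s^2·G_p(s) = 40·1 / 247 = 40/247.
r(t) = 8t^2 gives R(s) = 16/s^3.
e_ss = 16/K_a = 16/(40/247) = 98.8.

98.8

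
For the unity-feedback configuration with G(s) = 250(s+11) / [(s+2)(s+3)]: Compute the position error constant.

No free integrators in G(s): this is a type 0 system.
K_p = lim_{s→0} G(s) = 250·11 / (2·3) = 1375/3.

1375/3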